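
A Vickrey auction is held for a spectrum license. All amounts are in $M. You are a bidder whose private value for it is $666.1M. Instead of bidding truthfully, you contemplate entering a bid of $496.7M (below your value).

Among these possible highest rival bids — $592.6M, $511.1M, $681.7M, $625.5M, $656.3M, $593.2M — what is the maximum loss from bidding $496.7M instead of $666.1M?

$592.6M: truthful gives $73.5M, deviation gives $0M → loss $73.5M.
$511.1M: truthful gives $155M, deviation gives $0M → loss $155M.
$681.7M: same outcome either way → loss $0M.
$625.5M: truthful gives $40.6M, deviation gives $0M → loss $40.6M.
$656.3M: truthful gives $9.8M, deviation gives $0M → loss $9.8M.
$593.2M: truthful gives $72.9M, deviation gives $0M → loss $72.9M.
Maximum loss: $155M.

$155M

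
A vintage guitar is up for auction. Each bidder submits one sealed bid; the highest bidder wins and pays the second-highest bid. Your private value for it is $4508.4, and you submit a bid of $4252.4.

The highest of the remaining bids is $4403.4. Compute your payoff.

Your bid $4252.4 is below the highest competing bid $4403.4, so you lose.
A losing bidder pays nothing and receives nothing: payoff = $0.

$0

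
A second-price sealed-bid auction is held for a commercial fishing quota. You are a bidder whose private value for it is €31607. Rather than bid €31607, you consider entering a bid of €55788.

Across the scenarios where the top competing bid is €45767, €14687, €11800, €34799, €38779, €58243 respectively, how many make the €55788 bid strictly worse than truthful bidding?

The deviation hurts exactly when the highest competing bid lies strictly between €31607 and €55788 — overbidding then wins at a price above your value.
€45767: inside the interval → strictly worse (loss €14160).
€14687: below both → same outcome either way.
€11800: below both → same outcome either way.
€34799: inside the interval → strictly worse (loss €3192).
€38779: inside the interval → strictly worse (loss €7172).
€58243: above both → same outcome either way.
Count: 3.

3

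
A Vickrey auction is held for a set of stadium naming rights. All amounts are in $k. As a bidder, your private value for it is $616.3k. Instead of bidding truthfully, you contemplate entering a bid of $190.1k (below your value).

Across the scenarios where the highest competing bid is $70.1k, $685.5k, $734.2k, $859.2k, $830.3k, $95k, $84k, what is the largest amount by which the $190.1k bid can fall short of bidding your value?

$0k

$70.1k: same outcome either way → loss $0k.
$685.5k: same outcome either way → loss $0k.
$734.2k: same outcome either way → loss $0k.
$859.2k: same outcome either way → loss $0k.
$830.3k: same outcome either way → loss $0k.
$95k: same outcome either way → loss $0k.
$84k: same outcome either way → loss $0k.
Maximum loss: $0k.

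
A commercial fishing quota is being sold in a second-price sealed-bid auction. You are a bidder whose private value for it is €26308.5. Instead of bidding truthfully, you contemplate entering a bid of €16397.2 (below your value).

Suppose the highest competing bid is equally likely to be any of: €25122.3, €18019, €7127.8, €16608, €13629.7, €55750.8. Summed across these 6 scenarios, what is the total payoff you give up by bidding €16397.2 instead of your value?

€19176.2

The deviation costs you only when the competing bid falls strictly between €16397.2 and €26308.5; elsewhere both bids give the same outcome.
€25122.3: truthful payoff €1186.2, deviation payoff €0 → loss €1186.2.
€18019: truthful payoff €8289.5, deviation payoff €0 → loss €8289.5.
€7127.8: outcomes coincide → loss €0.
€16608: truthful payoff €9700.5, deviation payoff €0 → loss €9700.5.
€13629.7: outcomes coincide → loss €0.
€55750.8: outcomes coincide → loss €0.
Total loss = €1186.2 + €8289.5 + €9700.5 = €19176.2.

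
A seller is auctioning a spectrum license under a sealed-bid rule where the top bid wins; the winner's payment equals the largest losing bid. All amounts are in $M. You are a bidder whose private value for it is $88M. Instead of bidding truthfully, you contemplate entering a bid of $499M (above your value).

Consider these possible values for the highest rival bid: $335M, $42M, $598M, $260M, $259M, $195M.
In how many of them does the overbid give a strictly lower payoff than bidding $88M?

The deviation hurts exactly when the highest competing bid lies strictly between $88M and $499M — overbidding then wins at a price above your value.
$335M: inside the interval → strictly worse (loss $247M).
$42M: below both → same outcome either way.
$598M: above both → same outcome either way.
$260M: inside the interval → strictly worse (loss $172M).
$259M: inside the interval → strictly worse (loss $171M).
$195M: inside the interval → strictly worse (loss $107M).
Count: 4.

4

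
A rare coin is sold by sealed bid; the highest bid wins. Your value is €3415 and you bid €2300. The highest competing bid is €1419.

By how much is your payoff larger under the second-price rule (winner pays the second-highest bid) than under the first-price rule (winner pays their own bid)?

€881

You have the highest bid, so you win under either rule.
Second-price: pay €1419 → payoff €1996.
First-price: pay your own bid €2300 → payoff €1115.
Difference = €1996 − (€1115) = €881.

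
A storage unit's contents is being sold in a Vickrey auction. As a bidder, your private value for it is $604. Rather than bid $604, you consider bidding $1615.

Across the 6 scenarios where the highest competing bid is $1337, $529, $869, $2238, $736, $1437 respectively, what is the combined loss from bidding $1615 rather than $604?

$1963

The deviation costs you only when the competing bid falls strictly between $604 and $1615; elsewhere both bids give the same outcome.
$1337: truthful payoff $0, deviation payoff −$733 → loss $733.
$529: outcomes coincide → loss $0.
$869: truthful payoff $0, deviation payoff −$265 → loss $265.
$2238: outcomes coincide → loss $0.
$736: truthful payoff $0, deviation payoff −$132 → loss $132.
$1437: truthful payoff $0, deviation payoff −$833 → loss $833.
Total loss = $733 + $265 + $132 + $833 = $1963.
In a second-price auction your bid sets only whether you win, not what you pay, so bidding your true value is weakly dominant.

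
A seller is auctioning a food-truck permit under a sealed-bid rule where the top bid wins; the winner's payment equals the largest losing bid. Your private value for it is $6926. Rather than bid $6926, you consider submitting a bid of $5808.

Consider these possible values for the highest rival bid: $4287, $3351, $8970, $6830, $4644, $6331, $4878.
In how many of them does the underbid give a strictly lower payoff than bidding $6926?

The deviation hurts exactly when the highest competing bid lies strictly between $5808 and $6926 — underbidding then forfeits a profitable win.
$4287: below both → same outcome either way.
$3351: below both → same outcome either way.
$8970: above both → same outcome either way.
$6830: inside the interval → strictly worse (loss $96).
$4644: below both → same outcome either way.
$6331: inside the interval → strictly worse (loss $595).
$4878: below both → same outcome either way.
Count: 2.

2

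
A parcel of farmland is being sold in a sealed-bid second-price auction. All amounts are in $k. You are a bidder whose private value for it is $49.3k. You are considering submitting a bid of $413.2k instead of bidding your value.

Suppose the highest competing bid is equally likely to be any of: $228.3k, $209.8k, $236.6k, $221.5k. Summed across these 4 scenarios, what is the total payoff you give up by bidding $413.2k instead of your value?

$699k

The deviation costs you only when the competing bid falls strictly between $49.3k and $413.2k; elsewhere both bids give the same outcome.
$228.3k: truthful payoff $0k, deviation payoff −$179k → loss $179k.
$209.8k: truthful payoff $0k, deviation payoff −$160.5k → loss $160.5k.
$236.6k: truthful payoff $0k, deviation payoff −$187.3k → loss $187.3k.
$221.5k: truthful payoff $0k, deviation payoff −$172.2k → loss $172.2k.
Total loss = $179k + $160.5k + $187.3k + $172.2k = $699k.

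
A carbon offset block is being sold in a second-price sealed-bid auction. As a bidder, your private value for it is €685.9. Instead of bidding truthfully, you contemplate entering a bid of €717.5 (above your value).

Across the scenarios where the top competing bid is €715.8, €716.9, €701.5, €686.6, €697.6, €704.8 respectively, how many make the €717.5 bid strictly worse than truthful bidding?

The deviation hurts exactly when the highest competing bid lies strictly between €685.9 and €717.5 — overbidding then wins at a price above your value.
€715.8: inside the interval → strictly worse (loss €29.9).
€716.9: inside the interval → strictly worse (loss €31).
€701.5: inside the interval → strictly worse (loss €15.6).
€686.6: inside the interval → strictly worse (loss €0.7).
€697.6: inside the interval → strictly worse (loss €11.7).
€704.8: inside the interval → strictly worse (loss €18.9).
Count: 6.

6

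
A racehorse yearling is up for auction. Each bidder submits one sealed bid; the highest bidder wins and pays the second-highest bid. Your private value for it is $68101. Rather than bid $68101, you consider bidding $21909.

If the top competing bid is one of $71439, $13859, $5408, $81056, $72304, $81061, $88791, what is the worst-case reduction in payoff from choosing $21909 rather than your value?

$71439: same outcome either way → loss $0.
$13859: same outcome either way → loss $0.
$5408: same outcome either way → loss $0.
$81056: same outcome either way → loss $0.
$72304: same outcome either way → loss $0.
$81061: same outcome either way → loss $0.
$88791: same outcome either way → loss $0.
Maximum loss: $0.

$0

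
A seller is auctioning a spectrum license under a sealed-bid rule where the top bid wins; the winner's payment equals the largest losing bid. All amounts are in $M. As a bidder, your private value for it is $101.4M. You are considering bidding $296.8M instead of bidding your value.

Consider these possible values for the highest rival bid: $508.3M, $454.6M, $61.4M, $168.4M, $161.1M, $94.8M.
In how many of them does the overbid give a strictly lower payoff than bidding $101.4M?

The deviation hurts exactly when the highest competing bid lies strictly between $101.4M and $296.8M — overbidding then wins at a price above your value.
$508.3M: above both → same outcome either way.
$454.6M: above both → same outcome either way.
$61.4M: below both → same outcome either way.
$168.4M: inside the interval → strictly worse (loss $67M).
$161.1M: inside the interval → strictly worse (loss $59.7M).
$94.8M: below both → same outcome either way.
Count: 2.

2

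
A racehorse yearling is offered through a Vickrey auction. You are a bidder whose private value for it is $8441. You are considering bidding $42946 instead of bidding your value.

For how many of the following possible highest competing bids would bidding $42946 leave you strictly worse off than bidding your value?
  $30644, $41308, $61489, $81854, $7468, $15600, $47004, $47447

The deviation hurts exactly when the highest competing bid lies strictly between $8441 and $42946 — overbidding then wins at a price above your value.
$30644: inside the interval → strictly worse (loss $22203).
$41308: inside the interval → strictly worse (loss $32867).
$61489: above both → same outcome either way.
$81854: above both → same outcome either way.
$7468: below both → same outcome either way.
$15600: inside the interval → strictly worse (loss $7159).
$47004: above both → same outcome either way.
$47447: above both → same outcome either way.
Count: 3.

3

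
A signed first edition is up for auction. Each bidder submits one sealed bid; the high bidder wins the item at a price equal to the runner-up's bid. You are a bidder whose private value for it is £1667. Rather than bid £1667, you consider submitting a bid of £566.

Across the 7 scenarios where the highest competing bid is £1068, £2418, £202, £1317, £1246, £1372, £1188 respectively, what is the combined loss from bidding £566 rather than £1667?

The deviation costs you only when the competing bid falls strictly between £566 and £1667; elsewhere both bids give the same outcome.
£1068: truthful payoff £599, deviation payoff £0 → loss £599.
£2418: outcomes coincide → loss £0.
£202: outcomes coincide → loss £0.
£1317: truthful payoff £350, deviation payoff £0 → loss £350.
£1246: truthful payoff £421, deviation payoff £0 → loss £421.
£1372: truthful payoff £295, deviation payoff £0 → loss £295.
£1188: truthful payoff £479, deviation payoff £0 → loss £479.
Total loss = £599 + £350 + £421 + £295 + £479 = £2144.
In a second-price auction your bid sets only whether you win, not what you pay, so bidding your true value is weakly dominant.

£2144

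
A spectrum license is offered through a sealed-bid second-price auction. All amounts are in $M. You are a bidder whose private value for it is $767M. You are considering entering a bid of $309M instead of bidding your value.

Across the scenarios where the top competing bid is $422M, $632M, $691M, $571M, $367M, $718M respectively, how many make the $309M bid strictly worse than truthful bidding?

The deviation hurts exactly when the highest competing bid lies strictly between $309M and $767M — underbidding then forfeits a profitable win.
$422M: inside the interval → strictly worse (loss $345M).
$632M: inside the interval → strictly worse (loss $135M).
$691M: inside the interval → strictly worse (loss $76M).
$571M: inside the interval → strictly worse (loss $196M).
$367M: inside the interval → strictly worse (loss $400M).
$718M: inside the interval → strictly worse (loss $49M).
Count: 6.

6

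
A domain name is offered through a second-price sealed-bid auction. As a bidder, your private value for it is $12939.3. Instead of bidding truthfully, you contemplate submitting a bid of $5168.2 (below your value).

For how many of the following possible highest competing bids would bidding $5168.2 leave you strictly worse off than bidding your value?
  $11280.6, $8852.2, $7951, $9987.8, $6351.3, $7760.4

6

The deviation hurts exactly when the highest competing bid lies strictly between $5168.2 and $12939.3 — underbidding then forfeits a profitable win.
$11280.6: inside the interval → strictly worse (loss $1658.7).
$8852.2: inside the interval → strictly worse (loss $4087.1).
$7951: inside the interval → strictly worse (loss $4988.3).
$9987.8: inside the interval → strictly worse (loss $2951.5).
$6351.3: inside the interval → strictly worse (loss $6588).
$7760.4: inside the interval → strictly worse (loss $5178.9).
Count: 6.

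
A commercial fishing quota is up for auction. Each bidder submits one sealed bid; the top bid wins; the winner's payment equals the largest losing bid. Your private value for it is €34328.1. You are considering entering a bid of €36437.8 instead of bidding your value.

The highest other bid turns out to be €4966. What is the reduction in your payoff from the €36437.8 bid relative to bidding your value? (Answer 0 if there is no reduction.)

€0

Bidding your value €34328.1: you win (since €34328.1 > €4966) and pay €4966. Payoff €29362.1.
Bidding €36437.8: you win and pay €4966. Payoff €34328.1 − €4966 = €29362.1.
Difference = €29362.1 − €29362.1 = €0; both bids lead to the same outcome because the competing bid is below both your value and your alternative bid.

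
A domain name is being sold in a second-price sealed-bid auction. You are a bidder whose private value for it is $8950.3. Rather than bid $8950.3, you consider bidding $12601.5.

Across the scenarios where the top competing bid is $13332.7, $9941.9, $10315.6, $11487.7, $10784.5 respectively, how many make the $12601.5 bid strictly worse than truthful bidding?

4

The deviation hurts exactly when the highest competing bid lies strictly between $8950.3 and $12601.5 — overbidding then wins at a price above your value.
$13332.7: above both → same outcome either way.
$9941.9: inside the interval → strictly worse (loss $991.6).
$10315.6: inside the interval → strictly worse (loss $1365.3).
$11487.7: inside the interval → strictly worse (loss $2537.4).
$10784.5: inside the interval → strictly worse (loss $1834.2).
Count: 4.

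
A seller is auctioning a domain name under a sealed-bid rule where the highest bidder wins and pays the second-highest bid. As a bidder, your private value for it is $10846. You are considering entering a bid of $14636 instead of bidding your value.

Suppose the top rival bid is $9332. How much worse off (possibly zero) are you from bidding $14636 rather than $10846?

$0

Bidding your value $10846: you win (since $10846 > $9332) and pay $9332. Payoff $1514.
Bidding $14636: you win and pay $9332. Payoff $10846 − $9332 = $1514.
Difference = $1514 − $1514 = $0; both bids lead to the same outcome because the competing bid is below both your value and your alternative bid.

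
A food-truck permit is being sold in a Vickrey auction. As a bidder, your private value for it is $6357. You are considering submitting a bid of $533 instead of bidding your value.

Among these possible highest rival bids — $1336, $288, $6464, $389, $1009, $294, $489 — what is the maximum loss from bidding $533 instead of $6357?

$5348

$1336: truthful gives $5021, deviation gives $0 → loss $5021.
$288: same outcome either way → loss $0.
$6464: same outcome either way → loss $0.
$389: same outcome either way → loss $0.
$1009: truthful gives $5348, deviation gives $0 → loss $5348.
$294: same outcome either way → loss $0.
$489: same outcome either way → loss $0.
Maximum loss: $5348.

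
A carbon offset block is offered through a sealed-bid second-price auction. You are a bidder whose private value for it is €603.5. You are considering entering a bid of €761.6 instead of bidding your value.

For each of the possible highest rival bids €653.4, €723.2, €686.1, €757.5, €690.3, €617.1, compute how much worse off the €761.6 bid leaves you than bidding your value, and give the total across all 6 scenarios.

€506.6

The deviation costs you only when the competing bid falls strictly between €603.5 and €761.6; elsewhere both bids give the same outcome.
€653.4: truthful payoff €0, deviation payoff −€49.9 → loss €49.9.
€723.2: truthful payoff €0, deviation payoff −€119.7 → loss €119.7.
€686.1: truthful payoff €0, deviation payoff −€82.6 → loss €82.6.
€757.5: truthful payoff €0, deviation payoff −€154 → loss €154.
€690.3: truthful payoff €0, deviation payoff −€86.8 → loss €86.8.
€617.1: truthful payoff €0, deviation payoff −€13.6 → loss €13.6.
Total loss = €49.9 + €119.7 + €82.6 + €154 + €86.8 + €13.6 = €506.6.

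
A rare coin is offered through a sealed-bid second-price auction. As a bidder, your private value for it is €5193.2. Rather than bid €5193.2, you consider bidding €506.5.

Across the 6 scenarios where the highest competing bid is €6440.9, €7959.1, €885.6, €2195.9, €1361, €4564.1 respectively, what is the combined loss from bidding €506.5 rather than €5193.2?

€11766.2

The deviation costs you only when the competing bid falls strictly between €506.5 and €5193.2; elsewhere both bids give the same outcome.
€6440.9: outcomes coincide → loss €0.
€7959.1: outcomes coincide → loss €0.
€885.6: truthful payoff €4307.6, deviation payoff €0 → loss €4307.6.
€2195.9: truthful payoff €2997.3, deviation payoff €0 → loss €2997.3.
€1361: truthful payoff €3832.2, deviation payoff €0 → loss €3832.2.
€4564.1: truthful payoff €629.1, deviation payoff €0 → loss €629.1.
Total loss = €4307.6 + €2997.3 + €3832.2 + €629.1 = €11766.2.
Truthful bidding weakly dominates here: raising your bid can only win items priced above your value, and lowering it can only forfeit items priced below.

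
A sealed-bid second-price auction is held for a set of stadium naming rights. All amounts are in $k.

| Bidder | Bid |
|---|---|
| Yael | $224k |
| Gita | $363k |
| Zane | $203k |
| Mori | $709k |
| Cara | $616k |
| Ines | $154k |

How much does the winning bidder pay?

$616k

Highest bid: Mori at $709k, so Mori wins.
Second-highest bid: Cara at $616k — that is the price the winner pays.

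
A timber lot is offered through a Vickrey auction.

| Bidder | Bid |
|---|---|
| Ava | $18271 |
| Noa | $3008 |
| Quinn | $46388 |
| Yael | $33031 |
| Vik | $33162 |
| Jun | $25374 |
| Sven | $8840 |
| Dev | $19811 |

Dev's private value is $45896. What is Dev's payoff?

Highest bid: Quinn at $46388, so Quinn wins.
Second-highest bid: Vik at $33162 — that is the price the winner pays.
Dev did not win, so Dev pays nothing and receives nothing: payoff $0.

$0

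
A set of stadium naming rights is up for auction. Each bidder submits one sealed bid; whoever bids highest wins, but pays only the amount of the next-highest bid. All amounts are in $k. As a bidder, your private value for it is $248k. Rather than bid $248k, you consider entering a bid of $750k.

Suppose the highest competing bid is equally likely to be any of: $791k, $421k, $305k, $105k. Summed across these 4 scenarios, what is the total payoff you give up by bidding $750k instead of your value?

$230k

The deviation costs you only when the competing bid falls strictly between $248k and $750k; elsewhere both bids give the same outcome.
$791k: outcomes coincide → loss $0k.
$421k: truthful payoff $0k, deviation payoff −$173k → loss $173k.
$305k: truthful payoff $0k, deviation payoff −$57k → loss $57k.
$105k: outcomes coincide → loss $0k.
Total loss = $173k + $57k = $230k.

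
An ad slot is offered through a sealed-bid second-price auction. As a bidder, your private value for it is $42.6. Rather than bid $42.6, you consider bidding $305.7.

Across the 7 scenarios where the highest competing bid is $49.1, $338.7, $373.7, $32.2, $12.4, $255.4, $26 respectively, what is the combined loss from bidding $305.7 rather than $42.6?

The deviation costs you only when the competing bid falls strictly between $42.6 and $305.7; elsewhere both bids give the same outcome.
$49.1: truthful payoff $0, deviation payoff −$6.5 → loss $6.5.
$338.7: outcomes coincide → loss $0.
$373.7: outcomes coincide → loss $0.
$32.2: outcomes coincide → loss $0.
$12.4: outcomes coincide → loss $0.
$255.4: truthful payoff $0, deviation payoff −$212.8 → loss $212.8.
$26: outcomes coincide → loss $0.
Total loss = $6.5 + $212.8 = $219.3.

$219.3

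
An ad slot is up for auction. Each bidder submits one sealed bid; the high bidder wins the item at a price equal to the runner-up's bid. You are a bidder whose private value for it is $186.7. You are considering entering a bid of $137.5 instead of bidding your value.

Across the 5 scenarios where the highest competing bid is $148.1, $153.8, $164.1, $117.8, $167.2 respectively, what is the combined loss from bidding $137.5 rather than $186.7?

The deviation costs you only when the competing bid falls strictly between $137.5 and $186.7; elsewhere both bids give the same outcome.
$148.1: truthful payoff $38.6, deviation payoff $0 → loss $38.6.
$153.8: truthful payoff $32.9, deviation payoff $0 → loss $32.9.
$164.1: truthful payoff $22.6, deviation payoff $0 → loss $22.6.
$117.8: outcomes coincide → loss $0.
$167.2: truthful payoff $19.5, deviation payoff $0 → loss $19.5.
Total loss = $38.6 + $32.9 + $22.6 + $19.5 = $113.6.

$113.6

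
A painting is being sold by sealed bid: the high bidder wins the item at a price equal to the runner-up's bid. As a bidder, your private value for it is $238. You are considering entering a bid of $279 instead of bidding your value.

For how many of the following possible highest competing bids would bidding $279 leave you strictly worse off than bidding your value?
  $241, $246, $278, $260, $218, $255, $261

6

The deviation hurts exactly when the highest competing bid lies strictly between $238 and $279 — overbidding then wins at a price above your value.
$241: inside the interval → strictly worse (loss $3).
$246: inside the interval → strictly worse (loss $8).
$278: inside the interval → strictly worse (loss $40).
$260: inside the interval → strictly worse (loss $22).
$218: below both → same outcome either way.
$255: inside the interval → strictly worse (loss $17).
$261: inside the interval → strictly worse (loss $23).
Count: 6.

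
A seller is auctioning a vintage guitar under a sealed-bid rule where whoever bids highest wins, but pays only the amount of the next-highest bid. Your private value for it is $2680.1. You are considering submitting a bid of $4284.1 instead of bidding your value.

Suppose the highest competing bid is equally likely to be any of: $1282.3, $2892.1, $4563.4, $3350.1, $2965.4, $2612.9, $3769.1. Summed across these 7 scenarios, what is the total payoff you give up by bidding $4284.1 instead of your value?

The deviation costs you only when the competing bid falls strictly between $2680.1 and $4284.1; elsewhere both bids give the same outcome.
$1282.3: outcomes coincide → loss $0.
$2892.1: truthful payoff $0, deviation payoff −$212 → loss $212.
$4563.4: outcomes coincide → loss $0.
$3350.1: truthful payoff $0, deviation payoff −$670 → loss $670.
$2965.4: truthful payoff $0, deviation payoff −$285.3 → loss $285.3.
$2612.9: outcomes coincide → loss $0.
$3769.1: truthful payoff $0, deviation payoff −$1089 → loss $1089.
Total loss = $212 + $670 + $285.3 + $1089 = $2256.3.

$2256.3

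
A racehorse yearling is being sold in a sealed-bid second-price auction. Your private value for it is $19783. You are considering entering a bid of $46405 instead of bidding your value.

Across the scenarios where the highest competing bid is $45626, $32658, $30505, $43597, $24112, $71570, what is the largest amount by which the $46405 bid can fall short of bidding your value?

$45626: truthful gives $0, deviation gives −$25843 → loss $25843.
$32658: truthful gives $0, deviation gives −$12875 → loss $12875.
$30505: truthful gives $0, deviation gives −$10722 → loss $10722.
$43597: truthful gives $0, deviation gives −$23814 → loss $23814.
$24112: truthful gives $0, deviation gives −$4329 → loss $4329.
$71570: same outcome either way → loss $0.
Maximum loss: $25843.

$25843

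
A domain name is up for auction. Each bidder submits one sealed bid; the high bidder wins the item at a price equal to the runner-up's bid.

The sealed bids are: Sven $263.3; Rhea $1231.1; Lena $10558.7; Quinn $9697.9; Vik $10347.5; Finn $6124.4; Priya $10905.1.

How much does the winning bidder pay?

$10558.7

Highest bid: Priya at $10905.1, so Priya wins.
Second-highest bid: Lena at $10558.7 — that is the price the winner pays.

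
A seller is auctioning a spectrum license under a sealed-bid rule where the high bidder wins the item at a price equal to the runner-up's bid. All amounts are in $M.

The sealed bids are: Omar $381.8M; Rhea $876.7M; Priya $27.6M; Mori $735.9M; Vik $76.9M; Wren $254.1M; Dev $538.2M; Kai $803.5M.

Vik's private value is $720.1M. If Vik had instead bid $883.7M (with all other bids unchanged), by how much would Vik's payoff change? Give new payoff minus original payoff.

The highest bid among the other bidders is $876.7M; Vik's bid doesn't change that.
Original bid $76.9M: Vik is not highest (top rival bid is $876.7M); payoff $0M.
Alternative bid $883.7M: Vik is highest, pays the top rival bid $876.7M; payoff $720.1M − $876.7M = −$156.6M.
Change in payoff = −$156.6M − ($0M) = −$156.6M.

−$156.6M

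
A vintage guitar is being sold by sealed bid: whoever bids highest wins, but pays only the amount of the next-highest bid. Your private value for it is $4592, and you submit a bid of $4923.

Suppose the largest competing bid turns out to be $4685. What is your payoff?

−$93

Your bid $4923 exceeds the highest competing bid $4685, so you win.
In a second-price auction the winner pays the second-highest bid, $4685.
Payoff = value − price = $4592 − $4685 = −$93.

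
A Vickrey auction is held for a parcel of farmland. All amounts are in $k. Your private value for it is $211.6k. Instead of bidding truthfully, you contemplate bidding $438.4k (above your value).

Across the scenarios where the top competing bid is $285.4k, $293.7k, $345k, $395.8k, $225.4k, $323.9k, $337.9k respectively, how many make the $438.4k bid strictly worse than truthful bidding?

7

The deviation hurts exactly when the highest competing bid lies strictly between $211.6k and $438.4k — overbidding then wins at a price above your value.
$285.4k: inside the interval → strictly worse (loss $73.8k).
$293.7k: inside the interval → strictly worse (loss $82.1k).
$345k: inside the interval → strictly worse (loss $133.4k).
$395.8k: inside the interval → strictly worse (loss $184.2k).
$225.4k: inside the interval → strictly worse (loss $13.8k).
$323.9k: inside the interval → strictly worse (loss $112.3k).
$337.9k: inside the interval → strictly worse (loss $126.3k).
Count: 7.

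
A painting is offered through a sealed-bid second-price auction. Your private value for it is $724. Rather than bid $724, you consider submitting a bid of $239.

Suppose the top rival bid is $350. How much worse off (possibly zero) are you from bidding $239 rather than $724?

Bidding your value $724: you win (since $724 > $350) and pay $350. Payoff $374.
Bidding $239: you lose. Payoff $0.
The competing bid $350 lies between your shaded bid and your value, so underbidding forfeits an item you could have won at a profitable price.
Loss from deviating = $374 − ($0) = $374.

$374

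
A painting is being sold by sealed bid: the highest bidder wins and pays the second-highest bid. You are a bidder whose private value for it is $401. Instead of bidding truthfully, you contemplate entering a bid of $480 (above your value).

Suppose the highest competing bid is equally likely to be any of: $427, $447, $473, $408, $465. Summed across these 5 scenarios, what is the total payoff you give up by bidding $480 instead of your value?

$215

The deviation costs you only when the competing bid falls strictly between $401 and $480; elsewhere both bids give the same outcome.
$427: truthful payoff $0, deviation payoff −$26 → loss $26.
$447: truthful payoff $0, deviation payoff −$46 → loss $46.
$473: truthful payoff $0, deviation payoff −$72 → loss $72.
$408: truthful payoff $0, deviation payoff −$7 → loss $7.
$465: truthful payoff $0, deviation payoff −$64 → loss $64.
Total loss = $26 + $46 + $72 + $7 + $64 = $215.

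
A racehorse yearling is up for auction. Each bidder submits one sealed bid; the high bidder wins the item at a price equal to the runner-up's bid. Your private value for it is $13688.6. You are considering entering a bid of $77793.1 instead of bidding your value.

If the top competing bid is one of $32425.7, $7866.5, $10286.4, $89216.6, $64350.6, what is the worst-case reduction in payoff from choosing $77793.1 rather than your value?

$32425.7: truthful gives $0, deviation gives −$18737.1 → loss $18737.1.
$7866.5: same outcome either way → loss $0.
$10286.4: same outcome either way → loss $0.
$89216.6: same outcome either way → loss $0.
$64350.6: truthful gives $0, deviation gives −$50662 → loss $50662.
Maximum loss: $50662.

$50662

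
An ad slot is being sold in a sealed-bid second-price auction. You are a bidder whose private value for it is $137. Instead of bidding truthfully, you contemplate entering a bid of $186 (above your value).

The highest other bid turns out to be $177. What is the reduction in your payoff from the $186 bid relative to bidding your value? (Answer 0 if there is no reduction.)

$40

Bidding your value $137: you lose (since $137 < $177). Payoff $0.
Bidding $186: you win and pay $177. Payoff $137 − $177 = −$40.
The competing bid $177 lies between your value and your inflated bid, so overbidding wins an item priced above your value.
Loss from deviating = $0 − (−$40) = $40.
In a second-price auction your bid sets only whether you win, not what you pay, so bidding your true value is weakly dominant.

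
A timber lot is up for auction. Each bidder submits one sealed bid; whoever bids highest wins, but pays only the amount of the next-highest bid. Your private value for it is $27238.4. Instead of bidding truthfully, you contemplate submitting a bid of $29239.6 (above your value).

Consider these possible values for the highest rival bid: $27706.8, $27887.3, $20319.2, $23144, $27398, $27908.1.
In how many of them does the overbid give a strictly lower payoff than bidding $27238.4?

The deviation hurts exactly when the highest competing bid lies strictly between $27238.4 and $29239.6 — overbidding then wins at a price above your value.
$27706.8: inside the interval → strictly worse (loss $468.4).
$27887.3: inside the interval → strictly worse (loss $648.9).
$20319.2: below both → same outcome either way.
$23144: below both → same outcome either way.
$27398: inside the interval → strictly worse (loss $159.6).
$27908.1: inside the interval → strictly worse (loss $669.7).
Count: 4.

4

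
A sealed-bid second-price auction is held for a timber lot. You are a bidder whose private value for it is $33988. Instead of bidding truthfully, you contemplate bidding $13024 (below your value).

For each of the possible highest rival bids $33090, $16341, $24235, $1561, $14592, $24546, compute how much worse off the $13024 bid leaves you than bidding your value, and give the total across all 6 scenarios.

$57136

The deviation costs you only when the competing bid falls strictly between $13024 and $33988; elsewhere both bids give the same outcome.
$33090: truthful payoff $898, deviation payoff $0 → loss $898.
$16341: truthful payoff $17647, deviation payoff $0 → loss $17647.
$24235: truthful payoff $9753, deviation payoff $0 → loss $9753.
$1561: outcomes coincide → loss $0.
$14592: truthful payoff $19396, deviation payoff $0 → loss $19396.
$24546: truthful payoff $9442, deviation payoff $0 → loss $9442.
Total loss = $898 + $17647 + $9753 + $19396 + $9442 = $57136.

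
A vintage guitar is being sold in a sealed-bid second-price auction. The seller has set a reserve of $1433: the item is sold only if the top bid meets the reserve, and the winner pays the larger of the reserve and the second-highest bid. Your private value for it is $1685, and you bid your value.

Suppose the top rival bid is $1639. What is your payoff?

Your bid $1685 is the highest and exceeds the reserve.
Price = max(second-highest bid, reserve) = max($1639, $1433) = $1639.
Payoff = $1685 − $1639 = $46.

$46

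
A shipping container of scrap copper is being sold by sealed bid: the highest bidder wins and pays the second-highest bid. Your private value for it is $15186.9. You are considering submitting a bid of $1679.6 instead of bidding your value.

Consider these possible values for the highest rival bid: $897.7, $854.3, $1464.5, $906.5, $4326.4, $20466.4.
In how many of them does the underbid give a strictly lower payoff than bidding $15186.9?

1

The deviation hurts exactly when the highest competing bid lies strictly between $1679.6 and $15186.9 — underbidding then forfeits a profitable win.
$897.7: below both → same outcome either way.
$854.3: below both → same outcome either way.
$1464.5: below both → same outcome either way.
$906.5: below both → same outcome either way.
$4326.4: inside the interval → strictly worse (loss $10860.5).
$20466.4: above both → same outcome either way.
Count: 1.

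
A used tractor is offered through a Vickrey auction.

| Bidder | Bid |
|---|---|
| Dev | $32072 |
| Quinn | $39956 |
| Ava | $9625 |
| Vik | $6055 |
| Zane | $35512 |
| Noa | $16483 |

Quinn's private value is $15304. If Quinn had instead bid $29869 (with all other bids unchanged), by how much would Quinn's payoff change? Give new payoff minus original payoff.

The highest bid among the other bidders is $35512; Quinn's bid doesn't change that.
Original bid $39956: Quinn is highest, pays the top rival bid $35512; payoff $15304 − $35512 = −$20208.
Alternative bid $29869: Quinn is not highest (top rival bid is $35512); payoff $0.
Change in payoff = $0 − (−$20208) = $20208.

$20208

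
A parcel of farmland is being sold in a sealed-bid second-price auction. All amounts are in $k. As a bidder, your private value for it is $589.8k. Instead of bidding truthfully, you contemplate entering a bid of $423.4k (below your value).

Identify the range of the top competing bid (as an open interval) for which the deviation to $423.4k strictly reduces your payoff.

($423.4k, $589.8k)

If the competing bid is below $423.4k, both bids win at the same price — no difference.
If it is above $589.8k, both bids lose — no difference.
If it lies strictly between $423.4k and $589.8k, bidding your value wins at a price below your value (positive payoff) while bidding $423.4k loses (payoff 0).
So the deviation strictly hurts on the open interval ($423.4k, $589.8k).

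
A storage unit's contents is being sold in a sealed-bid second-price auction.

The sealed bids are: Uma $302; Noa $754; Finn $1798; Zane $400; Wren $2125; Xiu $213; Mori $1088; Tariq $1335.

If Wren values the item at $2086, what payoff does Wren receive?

$288

Highest bid: Wren at $2125, so Wren wins.
Second-highest bid: Finn at $1798 — that is the price the winner pays.
Wren's payoff = value − price = $2086 − $1798 = $288.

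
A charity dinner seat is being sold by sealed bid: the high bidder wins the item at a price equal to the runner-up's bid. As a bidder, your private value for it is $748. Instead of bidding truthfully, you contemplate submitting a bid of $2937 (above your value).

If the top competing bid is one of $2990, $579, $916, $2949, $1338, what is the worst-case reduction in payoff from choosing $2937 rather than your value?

$590

$2990: same outcome either way → loss $0.
$579: same outcome either way → loss $0.
$916: truthful gives $0, deviation gives −$168 → loss $168.
$2949: same outcome either way → loss $0.
$1338: truthful gives $0, deviation gives −$590 → loss $590.
Maximum loss: $590.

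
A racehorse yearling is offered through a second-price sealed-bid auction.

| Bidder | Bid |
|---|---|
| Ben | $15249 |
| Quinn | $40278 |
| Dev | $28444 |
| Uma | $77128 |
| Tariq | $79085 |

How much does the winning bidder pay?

Highest bid: Tariq at $79085, so Tariq wins.
Second-highest bid: Uma at $77128 — that is the price the winner pays.

$77128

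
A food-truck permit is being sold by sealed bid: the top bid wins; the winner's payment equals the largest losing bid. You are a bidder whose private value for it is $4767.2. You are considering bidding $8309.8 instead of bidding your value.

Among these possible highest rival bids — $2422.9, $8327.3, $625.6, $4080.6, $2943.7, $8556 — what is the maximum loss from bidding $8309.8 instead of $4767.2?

$0

$2422.9: same outcome either way → loss $0.
$8327.3: same outcome either way → loss $0.
$625.6: same outcome either way → loss $0.
$4080.6: same outcome either way → loss $0.
$2943.7: same outcome either way → loss $0.
$8556: same outcome either way → loss $0.
Maximum loss: $0.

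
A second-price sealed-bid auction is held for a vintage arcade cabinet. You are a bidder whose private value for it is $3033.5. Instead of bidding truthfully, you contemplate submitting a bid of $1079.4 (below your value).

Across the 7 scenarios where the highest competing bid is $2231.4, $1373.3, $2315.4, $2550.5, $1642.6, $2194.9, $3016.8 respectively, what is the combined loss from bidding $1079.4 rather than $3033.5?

The deviation costs you only when the competing bid falls strictly between $1079.4 and $3033.5; elsewhere both bids give the same outcome.
$2231.4: truthful payoff $802.1, deviation payoff $0 → loss $802.1.
$1373.3: truthful payoff $1660.2, deviation payoff $0 → loss $1660.2.
$2315.4: truthful payoff $718.1, deviation payoff $0 → loss $718.1.
$2550.5: truthful payoff $483, deviation payoff $0 → loss $483.
$1642.6: truthful payoff $1390.9, deviation payoff $0 → loss $1390.9.
$2194.9: truthful payoff $838.6, deviation payoff $0 → loss $838.6.
$3016.8: truthful payoff $16.7, deviation payoff $0 → loss $16.7.
Total loss = $802.1 + $1660.2 + $718.1 + $483 + $1390.9 + $838.6 + $16.7 = $5909.6.
In a second-price auction your bid sets only whether you win, not what you pay, so bidding your true value is weakly dominant.

$5909.6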